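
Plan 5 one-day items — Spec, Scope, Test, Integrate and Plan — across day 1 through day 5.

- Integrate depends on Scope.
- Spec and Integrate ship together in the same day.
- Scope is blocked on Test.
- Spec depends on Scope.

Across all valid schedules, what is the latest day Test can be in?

day 3

Downstream work caps Test at day 3.
Test at day 3 is achievable: Spec=day 5; Test=day 3; Scope=day 4; Plan=day 1; Integrate=day 5.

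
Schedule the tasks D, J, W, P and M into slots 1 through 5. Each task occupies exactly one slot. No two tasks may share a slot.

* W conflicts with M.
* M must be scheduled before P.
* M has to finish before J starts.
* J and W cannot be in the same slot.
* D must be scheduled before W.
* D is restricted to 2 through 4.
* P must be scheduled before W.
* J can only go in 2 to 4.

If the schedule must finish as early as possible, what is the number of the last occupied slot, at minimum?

5

The precedence chain requires at least 3 distinct slots.
With at most 1 per slot and 5 tasks, at least 5 slots are needed.
5 works (last occupied slot: 5): for example M in 1, J in 3, W in 5, D in 2, P in 4.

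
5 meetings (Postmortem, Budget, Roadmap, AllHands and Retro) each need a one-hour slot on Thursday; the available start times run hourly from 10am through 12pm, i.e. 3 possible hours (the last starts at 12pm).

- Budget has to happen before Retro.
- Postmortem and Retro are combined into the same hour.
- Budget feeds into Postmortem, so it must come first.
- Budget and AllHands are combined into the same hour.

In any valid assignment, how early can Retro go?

11am

Precedence pushes Retro to at least 11am.
Retro at 11am is achievable: Roadmap in 10am; AllHands in 10am; Postmortem in 11am; Retro in 11am; Budget in 10am.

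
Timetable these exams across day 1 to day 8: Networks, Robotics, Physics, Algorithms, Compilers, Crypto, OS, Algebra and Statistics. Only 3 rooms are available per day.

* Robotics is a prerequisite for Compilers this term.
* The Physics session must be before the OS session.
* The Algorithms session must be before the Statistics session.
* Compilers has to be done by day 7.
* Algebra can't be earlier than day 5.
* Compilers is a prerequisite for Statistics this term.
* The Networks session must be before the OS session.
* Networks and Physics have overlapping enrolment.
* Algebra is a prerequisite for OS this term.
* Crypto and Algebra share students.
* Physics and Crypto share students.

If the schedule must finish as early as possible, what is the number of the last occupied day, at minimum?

The precedence chain requires at least 3 distinct days.
With at most 3 per day and 9 exams, at least 3 days are needed.
Propagating the time windows through the other constraints, OS can't land before day 6, so the schedule must run through at least day 6.
6 works (last occupied day: day 6): for example Statistics=day 3; Networks=day 1; Crypto=day 3; Algebra=day 5; Compilers=day 2; Physics=day 2; Algorithms=day 1; OS=day 6; Robotics=day 1.

day 6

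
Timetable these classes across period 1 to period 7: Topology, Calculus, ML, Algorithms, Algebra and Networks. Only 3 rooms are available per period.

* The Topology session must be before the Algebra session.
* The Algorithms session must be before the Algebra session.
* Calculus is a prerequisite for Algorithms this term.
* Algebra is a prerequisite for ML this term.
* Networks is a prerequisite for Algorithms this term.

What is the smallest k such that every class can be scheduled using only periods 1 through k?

The precedence chain requires at least 4 distinct periods.
With at most 3 per period and 6 classes, at least 2 periods are needed.
4 works (last occupied period: period 4): for example Algebra -> period 3, Algorithms -> period 2, Topology -> period 1, ML -> period 4, Networks -> period 1, Calculus -> period 1.

4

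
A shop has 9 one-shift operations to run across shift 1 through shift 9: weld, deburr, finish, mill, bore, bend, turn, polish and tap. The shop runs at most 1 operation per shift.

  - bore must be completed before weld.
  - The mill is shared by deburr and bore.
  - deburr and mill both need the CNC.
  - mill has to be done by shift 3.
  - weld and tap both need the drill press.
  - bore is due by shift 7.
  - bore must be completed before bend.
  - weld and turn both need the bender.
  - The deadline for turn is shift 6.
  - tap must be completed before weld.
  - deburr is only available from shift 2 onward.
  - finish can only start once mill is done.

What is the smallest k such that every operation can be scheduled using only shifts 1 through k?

9

The precedence chain requires at least 2 distinct shifts.
With at most 1 per shift and 9 operations, at least 9 shifts are needed.
9 works (last occupied shift: shift 9): for example turn=shift 2; bend=shift 8; polish=shift 9; deburr=shift 4; tap=shift 5; bore=shift 3; mill=shift 1; weld=shift 6; finish=shift 7.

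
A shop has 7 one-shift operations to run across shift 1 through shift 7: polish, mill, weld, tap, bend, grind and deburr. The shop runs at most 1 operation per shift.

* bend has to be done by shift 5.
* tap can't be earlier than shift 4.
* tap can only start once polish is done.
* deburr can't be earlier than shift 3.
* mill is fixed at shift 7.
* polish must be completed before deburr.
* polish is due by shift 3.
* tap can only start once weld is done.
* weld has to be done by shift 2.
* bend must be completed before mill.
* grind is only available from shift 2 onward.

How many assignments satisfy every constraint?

44

Splitting on polish: it can be shift 1 (14), shift 2 (14), shift 3 (16). Listing each branch's schedules as (mill, weld, tap, bend, grind, deburr) by shift number:
polish=shift 1: (7,2,4,3,5,6) (7,2,4,3,6,5) (7,2,4,5,3,6) (7,2,4,5,6,3) (7,2,5,3,4,6) (7,2,5,3,6,4) (7,2,5,4,3,6) (7,2,5,4,6,3) (7,2,6,3,4,5) (7,2,6,3,5,4) (7,2,6,4,3,5) (7,2,6,4,5,3) (7,2,6,5,3,4) (7,2,6,5,4,3) — 14.
polish=shift 2: (7,1,4,3,5,6) (7,1,4,3,6,5) (7,1,4,5,3,6) (7,1,4,5,6,3) (7,1,5,3,4,6) (7,1,5,3,6,4) (7,1,5,4,3,6) (7,1,5,4,6,3) (7,1,6,3,4,5) (7,1,6,3,5,4) (7,1,6,4,3,5) (7,1,6,4,5,3) (7,1,6,5,3,4) (7,1,6,5,4,3) — 14.
polish=shift 3: (7,1,4,2,5,6) (7,1,4,2,6,5) (7,1,4,5,2,6) (7,1,5,2,4,6) (7,1,5,2,6,4) (7,1,5,4,2,6) (7,1,6,2,4,5) (7,1,6,2,5,4) (7,1,6,4,2,5) (7,1,6,5,2,4) (7,2,4,1,5,6) (7,2,4,1,6,5) (7,2,5,1,4,6) (7,2,5,1,6,4) (7,2,6,1,4,5) (7,2,6,1,5,4) — 16.
Summing: 14 + 14 + 16 = 44.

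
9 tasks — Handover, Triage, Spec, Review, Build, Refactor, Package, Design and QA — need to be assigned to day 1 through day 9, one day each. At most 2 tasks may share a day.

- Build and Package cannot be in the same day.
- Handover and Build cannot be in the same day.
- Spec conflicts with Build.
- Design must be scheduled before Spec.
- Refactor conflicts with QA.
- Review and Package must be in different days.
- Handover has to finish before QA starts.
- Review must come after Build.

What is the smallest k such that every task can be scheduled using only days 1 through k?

The precedence chain requires at least 2 distinct days.
With at most 2 per day and 9 tasks, at least 5 days are needed.
5 works (last occupied day: day 5): for example Review=day 4; Spec=day 2; Build=day 3; Refactor=day 4; Design=day 1; Handover=day 1; Triage=day 3; QA=day 2; Package=day 5.

5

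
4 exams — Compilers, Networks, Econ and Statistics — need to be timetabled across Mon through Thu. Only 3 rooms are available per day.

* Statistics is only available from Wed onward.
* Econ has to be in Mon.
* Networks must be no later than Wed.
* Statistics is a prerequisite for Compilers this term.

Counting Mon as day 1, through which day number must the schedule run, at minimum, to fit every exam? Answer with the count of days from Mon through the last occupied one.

4 days

The precedence chain requires at least 2 distinct days.
With at most 3 per day and 4 exams, at least 2 days are needed.
Propagating the time windows through the other constraints, Compilers can't land before Thu — that is day 4 counting from Mon — so the schedule must run through at least 4 days.
4 works (last occupied day: Thu): for example Networks in Mon, Econ in Mon, Statistics in Wed, Compilers in Thu.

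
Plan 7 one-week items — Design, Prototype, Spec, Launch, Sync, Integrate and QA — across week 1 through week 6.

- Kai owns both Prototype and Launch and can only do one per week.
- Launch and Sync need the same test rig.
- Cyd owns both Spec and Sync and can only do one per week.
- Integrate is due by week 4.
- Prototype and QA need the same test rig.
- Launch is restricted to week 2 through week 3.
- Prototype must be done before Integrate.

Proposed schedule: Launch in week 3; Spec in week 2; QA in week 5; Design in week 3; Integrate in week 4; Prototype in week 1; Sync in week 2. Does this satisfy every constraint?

No. Cyd owns both Spec and Sync and can only do one per week is not satisfied.

Launch and Sync need the same test rig — holds.
Cyd owns both Spec and Sync and can only do one per week — violated.
Prototype must be done before Integrate — holds.
Kai owns both Prototype and Launch and can only do one per week — holds.
Integrate is due by week 4 — holds.
Launch is restricted to week 2 through week 3 — holds.
Prototype and QA need the same test rig — holds.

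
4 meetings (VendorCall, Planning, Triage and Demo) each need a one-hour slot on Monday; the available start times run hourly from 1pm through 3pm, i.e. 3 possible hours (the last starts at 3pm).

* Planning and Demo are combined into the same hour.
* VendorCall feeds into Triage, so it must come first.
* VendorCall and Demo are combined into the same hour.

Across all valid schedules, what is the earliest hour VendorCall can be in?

1pm

Downstream work caps VendorCall at 2pm.
VendorCall at 1pm is achievable: Triage -> 2pm, VendorCall -> 1pm, Demo -> 1pm, Planning -> 1pm.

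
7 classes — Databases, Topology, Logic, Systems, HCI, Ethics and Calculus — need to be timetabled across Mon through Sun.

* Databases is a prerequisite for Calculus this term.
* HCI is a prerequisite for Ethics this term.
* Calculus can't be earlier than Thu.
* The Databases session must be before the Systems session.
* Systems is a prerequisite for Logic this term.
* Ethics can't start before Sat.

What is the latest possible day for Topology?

Sun

Topology at Sun is achievable: Logic=Wed, Databases=Mon, Topology=Sun, Calculus=Thu, HCI=Mon, Ethics=Sat, Systems=Tue.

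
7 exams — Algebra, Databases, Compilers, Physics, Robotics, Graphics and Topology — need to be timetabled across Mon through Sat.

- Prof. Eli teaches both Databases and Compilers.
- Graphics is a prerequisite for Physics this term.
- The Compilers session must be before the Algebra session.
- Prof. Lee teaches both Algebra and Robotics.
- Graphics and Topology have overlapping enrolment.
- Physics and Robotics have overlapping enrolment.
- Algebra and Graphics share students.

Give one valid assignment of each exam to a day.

Topology -> Tue, Graphics -> Mon, Algebra -> Tue, Databases -> Tue, Robotics -> Mon, Compilers -> Mon, Physics -> Tue

Checking: Graphics(Mon) before Physics(Tue); Compilers(Mon) before Algebra(Tue); Algebra(Tue) != Robotics(Mon); Physics(Tue) != Robotics(Mon); Graphics(Mon) != Topology(Tue); Databases(Tue) != Compilers(Mon); Algebra(Tue) != Graphics(Mon).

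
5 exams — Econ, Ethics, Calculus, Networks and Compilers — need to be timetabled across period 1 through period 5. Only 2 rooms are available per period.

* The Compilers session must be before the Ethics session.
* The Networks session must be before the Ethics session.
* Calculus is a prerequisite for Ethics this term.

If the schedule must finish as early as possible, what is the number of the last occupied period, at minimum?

The precedence chain requires at least 2 distinct periods.
With at most 2 per period and 5 exams, at least 3 periods are needed.
3 works (last occupied period: period 3): for example Networks=period 1; Compilers=period 2; Ethics=period 3; Calculus=period 1; Econ=period 2.

period 3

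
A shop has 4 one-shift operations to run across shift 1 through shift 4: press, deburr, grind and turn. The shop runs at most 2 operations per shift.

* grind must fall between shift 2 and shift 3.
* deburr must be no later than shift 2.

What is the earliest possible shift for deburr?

shift 1

Deburr's own window allows nothing later than shift 2.
deburr at shift 1 is achievable: turn -> shift 2, press -> shift 1, grind -> shift 2, deburr -> shift 1.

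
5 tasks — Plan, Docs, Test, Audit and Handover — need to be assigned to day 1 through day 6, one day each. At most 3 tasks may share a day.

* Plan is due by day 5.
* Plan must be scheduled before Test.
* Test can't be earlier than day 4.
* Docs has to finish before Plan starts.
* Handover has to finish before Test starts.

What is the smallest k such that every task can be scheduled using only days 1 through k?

The precedence chain requires at least 3 distinct days.
With at most 3 per day and 5 tasks, at least 2 days are needed.
Test can't be placed before day 4, so the schedule must run through at least day 4.
4 works (last occupied day: day 4): for example Plan in day 2; Docs in day 1; Test in day 4; Audit in day 1; Handover in day 1.

4 days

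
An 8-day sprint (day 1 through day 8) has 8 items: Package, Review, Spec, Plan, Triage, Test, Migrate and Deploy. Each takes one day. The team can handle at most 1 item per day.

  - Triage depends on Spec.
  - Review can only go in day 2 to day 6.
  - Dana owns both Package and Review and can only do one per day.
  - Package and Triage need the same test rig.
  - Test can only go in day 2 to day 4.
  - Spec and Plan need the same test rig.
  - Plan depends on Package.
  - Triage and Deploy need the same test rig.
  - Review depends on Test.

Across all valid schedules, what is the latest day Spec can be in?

day 7

Downstream work caps Spec at day 7.
Spec at day 7 is achievable: Plan in day 4; Deploy in day 6; Spec in day 7; Review in day 3; Package in day 1; Migrate in day 5; Test in day 2; Triage in day 8.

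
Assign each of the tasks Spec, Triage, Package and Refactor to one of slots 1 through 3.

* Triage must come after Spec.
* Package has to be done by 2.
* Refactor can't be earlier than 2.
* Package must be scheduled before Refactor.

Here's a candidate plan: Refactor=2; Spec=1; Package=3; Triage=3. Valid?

Invalid. Package has to be done by 2.

Refactor can't be earlier than 2 — holds.
Triage must come after Spec — holds.
Package must be scheduled before Refactor — violated.
Package has to be done by 2 — violated.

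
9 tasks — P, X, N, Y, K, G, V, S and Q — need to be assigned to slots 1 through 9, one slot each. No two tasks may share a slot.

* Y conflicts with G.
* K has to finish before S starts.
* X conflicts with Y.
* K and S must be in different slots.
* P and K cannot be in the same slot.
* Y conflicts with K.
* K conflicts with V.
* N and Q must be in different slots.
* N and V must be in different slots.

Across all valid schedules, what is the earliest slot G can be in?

1

G at 1 is achievable: Q -> 9; V -> 8; P -> 4; Y -> 7; G -> 1; X -> 5; N -> 6; S -> 3; K -> 2.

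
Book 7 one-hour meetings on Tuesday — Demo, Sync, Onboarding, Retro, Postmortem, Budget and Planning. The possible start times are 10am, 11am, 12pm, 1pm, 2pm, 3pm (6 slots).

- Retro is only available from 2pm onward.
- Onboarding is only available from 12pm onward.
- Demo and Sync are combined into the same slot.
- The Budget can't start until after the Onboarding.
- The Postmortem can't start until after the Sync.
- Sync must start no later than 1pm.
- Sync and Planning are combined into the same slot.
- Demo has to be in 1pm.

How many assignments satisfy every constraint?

24

Splitting on Onboarding: it can be 12pm (12), 1pm (8), 2pm (4). Listing each branch's schedules as (Demo, Sync, Retro, Postmortem, Budget, Planning):
Onboarding=12pm: (1pm,1pm,2pm,2pm,1pm,1pm) (1pm,1pm,2pm,2pm,2pm,1pm) (1pm,1pm,2pm,2pm,3pm,1pm) (1pm,1pm,2pm,3pm,1pm,1pm) (1pm,1pm,2pm,3pm,2pm,1pm) (1pm,1pm,2pm,3pm,3pm,1pm) (1pm,1pm,3pm,2pm,1pm,1pm) (1pm,1pm,3pm,2pm,2pm,1pm) (1pm,1pm,3pm,2pm,3pm,1pm) (1pm,1pm,3pm,3pm,1pm,1pm) (1pm,1pm,3pm,3pm,2pm,1pm) (1pm,1pm,3pm,3pm,3pm,1pm) — 12.
Onboarding=1pm: (1pm,1pm,2pm,2pm,2pm,1pm) (1pm,1pm,2pm,2pm,3pm,1pm) (1pm,1pm,2pm,3pm,2pm,1pm) (1pm,1pm,2pm,3pm,3pm,1pm) (1pm,1pm,3pm,2pm,2pm,1pm) (1pm,1pm,3pm,2pm,3pm,1pm) (1pm,1pm,3pm,3pm,2pm,1pm) (1pm,1pm,3pm,3pm,3pm,1pm) — 8.
Onboarding=2pm: (1pm,1pm,2pm,2pm,3pm,1pm) (1pm,1pm,2pm,3pm,3pm,1pm) (1pm,1pm,3pm,2pm,3pm,1pm) (1pm,1pm,3pm,3pm,3pm,1pm) — 4.
Summing: 12 + 8 + 4 = 24.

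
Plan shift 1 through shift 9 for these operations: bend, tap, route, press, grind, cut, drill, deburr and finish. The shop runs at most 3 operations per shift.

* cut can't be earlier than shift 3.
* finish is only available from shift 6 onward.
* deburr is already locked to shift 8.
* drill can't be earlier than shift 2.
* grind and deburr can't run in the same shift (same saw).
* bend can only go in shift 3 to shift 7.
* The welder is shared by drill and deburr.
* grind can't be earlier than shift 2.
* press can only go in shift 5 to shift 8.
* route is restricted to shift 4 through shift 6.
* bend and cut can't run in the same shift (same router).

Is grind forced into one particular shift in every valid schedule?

No

grind can be shift 2 (e.g. bend=shift 3, finish=shift 6, route=shift 4, drill=shift 2, tap=shift 1, deburr=shift 8, press=shift 5, grind=shift 2, cut=shift 4) or shift 3 (e.g. tap -> shift 1, grind -> shift 3, bend -> shift 3, cut -> shift 4, drill -> shift 2, route -> shift 4, press -> shift 5, deburr -> shift 8, finish -> shift 6).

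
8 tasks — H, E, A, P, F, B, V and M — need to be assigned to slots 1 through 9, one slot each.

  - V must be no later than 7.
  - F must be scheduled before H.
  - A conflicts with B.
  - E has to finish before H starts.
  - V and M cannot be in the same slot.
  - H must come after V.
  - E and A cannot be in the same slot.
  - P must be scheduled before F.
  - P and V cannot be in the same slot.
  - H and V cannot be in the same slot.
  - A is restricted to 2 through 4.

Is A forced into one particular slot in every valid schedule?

A can be 2 (e.g. P in 2, F in 3, V in 1, M in 2, E in 1, A in 2, H in 4, B in 1) or 3 (e.g. A -> 3, F -> 3, V -> 1, E -> 1, M -> 2, H -> 4, B -> 1, P -> 2).

No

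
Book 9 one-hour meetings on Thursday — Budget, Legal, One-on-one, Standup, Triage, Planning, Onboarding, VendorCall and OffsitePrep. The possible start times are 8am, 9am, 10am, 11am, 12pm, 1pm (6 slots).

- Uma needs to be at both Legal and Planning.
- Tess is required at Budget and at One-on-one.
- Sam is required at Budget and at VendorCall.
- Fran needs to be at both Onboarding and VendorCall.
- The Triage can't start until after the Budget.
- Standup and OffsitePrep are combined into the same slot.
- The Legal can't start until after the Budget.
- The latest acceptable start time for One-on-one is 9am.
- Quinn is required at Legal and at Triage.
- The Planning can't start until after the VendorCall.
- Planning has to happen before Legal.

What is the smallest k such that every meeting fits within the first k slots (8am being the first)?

4 slots

The precedence chain requires at least 3 distinct slots.
Could 3 slots be enough, i.e. nothing placed later than 10am? No: Legal must come after Budget (at 8am or later) → {9am, 10am}; Budget must come before Legal (at 10am or earlier) → {8am, 9am}; Planning must come before Legal (at 10am or earlier) → {8am, 9am}; Planning must come after VendorCall (at 8am or later) → {9am}; VendorCall must come before Planning (at 9am or earlier) → {8am}; Triage must come after Budget (at 8am or later) → {9am, 10am}; Legal can't share with Planning (9am) → {10am}; Budget can't share with VendorCall (8am) → {9am}; Triage must come after Budget (at 9am or later) → {10am}; Triage can't share with Legal (10am) → nothing is left.
So 3 slots is not enough.
4 works (last occupied slot: 11am): for example Legal in 10am, Budget in 9am, Standup in 8am, Onboarding in 9am, Planning in 9am, Triage in 11am, VendorCall in 8am, OffsitePrep in 8am, One-on-one in 8am.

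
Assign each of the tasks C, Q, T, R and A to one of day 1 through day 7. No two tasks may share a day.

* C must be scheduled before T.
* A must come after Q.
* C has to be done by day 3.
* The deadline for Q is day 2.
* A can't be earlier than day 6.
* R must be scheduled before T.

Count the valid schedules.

48

Splitting on C: it can be day 1 (12), day 2 (12), day 3 (24). Listing each branch's schedules as (Q, T, R, A) by day number:
C=day 1: (2,4,3,6) (2,4,3,7) (2,5,3,6) (2,5,3,7) (2,5,4,6) (2,5,4,7) (2,6,3,7) (2,6,4,7) (2,6,5,7) (2,7,3,6) (2,7,4,6) (2,7,5,6) — 12.
C=day 2: (1,4,3,6) (1,4,3,7) (1,5,3,6) (1,5,3,7) (1,5,4,6) (1,5,4,7) (1,6,3,7) (1,6,4,7) (1,6,5,7) (1,7,3,6) (1,7,4,6) (1,7,5,6) — 12.
C=day 3: (1,4,2,6) (1,4,2,7) (1,5,2,6) (1,5,2,7) (1,5,4,6) (1,5,4,7) (1,6,2,7) (1,6,4,7) (1,6,5,7) (1,7,2,6) (1,7,4,6) (1,7,5,6) (2,4,1,6) (2,4,1,7) (2,5,1,6) (2,5,1,7) (2,5,4,6) (2,5,4,7) (2,6,1,7) (2,6,4,7) (2,6,5,7) (2,7,1,6) (2,7,4,6) (2,7,5,6) — 24.
Summing: 12 + 12 + 24 = 48.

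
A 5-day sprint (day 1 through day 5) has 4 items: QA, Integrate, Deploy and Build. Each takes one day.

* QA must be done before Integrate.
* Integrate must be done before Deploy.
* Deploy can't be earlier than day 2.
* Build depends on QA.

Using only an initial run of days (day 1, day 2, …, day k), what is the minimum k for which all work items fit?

3 days

The precedence chain requires at least 3 distinct days.
3 works (last occupied day: day 3): for example QA=day 1, Build=day 2, Deploy=day 3, Integrate=day 2.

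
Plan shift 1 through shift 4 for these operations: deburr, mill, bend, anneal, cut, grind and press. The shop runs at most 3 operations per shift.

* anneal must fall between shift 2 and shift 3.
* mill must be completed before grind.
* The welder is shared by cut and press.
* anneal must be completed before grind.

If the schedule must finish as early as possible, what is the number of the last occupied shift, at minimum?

shift 3

The precedence chain requires at least 2 distinct shifts.
With at most 3 per shift and 7 operations, at least 3 shifts are needed.
Propagating the time windows through the other constraints, grind can't land before shift 3, so the schedule must run through at least shift 3.
3 works (last occupied shift: shift 3): for example press in shift 3; mill in shift 1; deburr in shift 1; bend in shift 1; cut in shift 2; anneal in shift 2; grind in shift 3.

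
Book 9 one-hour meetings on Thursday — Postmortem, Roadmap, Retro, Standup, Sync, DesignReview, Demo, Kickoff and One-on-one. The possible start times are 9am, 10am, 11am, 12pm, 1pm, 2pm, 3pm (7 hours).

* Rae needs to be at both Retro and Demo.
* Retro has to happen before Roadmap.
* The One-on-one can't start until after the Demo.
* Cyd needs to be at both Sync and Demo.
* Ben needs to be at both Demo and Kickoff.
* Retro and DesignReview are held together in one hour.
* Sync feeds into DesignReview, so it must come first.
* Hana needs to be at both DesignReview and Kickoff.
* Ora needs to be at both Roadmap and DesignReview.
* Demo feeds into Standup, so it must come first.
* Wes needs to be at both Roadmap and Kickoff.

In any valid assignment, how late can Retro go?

2pm

Retro must be in the same hour as DesignReview, which can't be before 10am, so Retro is at least 10am; downstream work caps Retro at 2pm.
Retro at 2pm is achievable: Demo in 9am; DesignReview in 2pm; Postmortem in 9am; One-on-one in 10am; Roadmap in 3pm; Kickoff in 10am; Retro in 2pm; Standup in 10am; Sync in 10am.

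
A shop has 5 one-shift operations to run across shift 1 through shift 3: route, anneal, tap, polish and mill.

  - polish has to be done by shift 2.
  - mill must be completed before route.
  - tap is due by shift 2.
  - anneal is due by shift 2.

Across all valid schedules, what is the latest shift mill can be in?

shift 2

Downstream work caps mill at shift 2.
mill at shift 2 is achievable: route -> shift 3, polish -> shift 1, tap -> shift 1, anneal -> shift 1, mill -> shift 2.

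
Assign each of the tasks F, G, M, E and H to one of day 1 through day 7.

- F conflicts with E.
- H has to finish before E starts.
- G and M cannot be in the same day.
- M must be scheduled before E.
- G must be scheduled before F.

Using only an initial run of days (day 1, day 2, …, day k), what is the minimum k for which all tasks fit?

The precedence chain requires at least 2 distinct days.
Could 2 days be enough, i.e. nothing placed later than day 2? No: E must come after H (at day 1 or later) → {day 2}; F must come after G (at day 1 or later) → {day 2}; G must come before F (at day 2 or earlier) → {day 1}; M must come before E (at day 2 or earlier) → {day 1}; M can't share with G (day 1) → nothing is left.
So 2 days is not enough.
3 works (last occupied day: day 3): for example H -> day 1; F -> day 3; M -> day 1; E -> day 2; G -> day 2.

3 days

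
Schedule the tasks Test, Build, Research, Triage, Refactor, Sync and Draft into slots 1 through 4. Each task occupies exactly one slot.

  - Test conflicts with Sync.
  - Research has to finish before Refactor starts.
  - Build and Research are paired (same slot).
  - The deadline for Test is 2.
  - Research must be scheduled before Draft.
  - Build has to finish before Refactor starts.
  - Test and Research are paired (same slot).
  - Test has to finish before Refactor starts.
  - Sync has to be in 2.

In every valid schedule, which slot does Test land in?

1

Test's window is 1–2.
Sync is fixed at 2, and Test can't share a slot with Sync.
So Test must be 1.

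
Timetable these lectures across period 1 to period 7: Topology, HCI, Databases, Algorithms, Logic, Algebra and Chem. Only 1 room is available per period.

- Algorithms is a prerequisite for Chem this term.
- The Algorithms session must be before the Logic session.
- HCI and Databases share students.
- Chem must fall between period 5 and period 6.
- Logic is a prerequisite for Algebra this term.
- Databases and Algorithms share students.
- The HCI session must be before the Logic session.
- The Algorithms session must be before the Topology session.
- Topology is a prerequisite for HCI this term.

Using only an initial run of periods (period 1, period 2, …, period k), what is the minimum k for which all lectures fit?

7

The precedence chain requires at least 5 distinct periods.
With at most 1 per period and 7 lectures, at least 7 periods are needed.
7 works (last occupied period: period 7): for example Logic=period 4; Databases=period 7; Chem=period 5; Algebra=period 6; HCI=period 3; Algorithms=period 1; Topology=period 2.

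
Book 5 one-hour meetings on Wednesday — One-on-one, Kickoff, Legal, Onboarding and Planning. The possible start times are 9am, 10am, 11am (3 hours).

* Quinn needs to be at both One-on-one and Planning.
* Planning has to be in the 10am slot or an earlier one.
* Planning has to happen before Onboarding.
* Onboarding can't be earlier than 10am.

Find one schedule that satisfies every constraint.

Kickoff -> 9am, Onboarding -> 10am, One-on-one -> 10am, Planning -> 9am, Legal -> 9am

Checking: Planning(9am) before Onboarding(10am); One-on-one(10am) != Planning(9am); Onboarding=10am in [10am,11am]; Planning=9am in [9am,10am].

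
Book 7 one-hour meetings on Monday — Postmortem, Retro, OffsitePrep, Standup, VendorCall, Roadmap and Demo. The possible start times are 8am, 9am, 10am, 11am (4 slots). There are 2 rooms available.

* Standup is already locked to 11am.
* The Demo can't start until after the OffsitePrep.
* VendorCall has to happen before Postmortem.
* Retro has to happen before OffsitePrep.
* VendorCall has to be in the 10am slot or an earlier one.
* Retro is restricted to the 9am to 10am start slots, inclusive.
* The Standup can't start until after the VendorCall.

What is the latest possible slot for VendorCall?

VendorCall's own window allows nothing later than 10am.
VendorCall at 9am is achievable: Retro=9am; VendorCall=9am; Roadmap=8am; Standup=11am; Postmortem=10am; OffsitePrep=10am; Demo=11am.
Nothing later works — the capacity limit rule out every slot after 9am.

9am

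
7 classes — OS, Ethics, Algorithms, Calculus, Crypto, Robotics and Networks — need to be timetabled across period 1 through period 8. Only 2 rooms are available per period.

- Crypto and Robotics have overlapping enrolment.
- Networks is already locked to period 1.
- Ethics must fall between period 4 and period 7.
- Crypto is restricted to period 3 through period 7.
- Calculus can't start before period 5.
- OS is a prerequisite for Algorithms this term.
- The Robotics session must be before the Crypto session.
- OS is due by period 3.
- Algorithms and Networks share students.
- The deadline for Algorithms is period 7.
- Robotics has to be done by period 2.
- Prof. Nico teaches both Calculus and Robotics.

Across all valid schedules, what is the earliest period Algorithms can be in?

Precedence pushes Algorithms to at least period 2; Algorithms's own window allows nothing later than period 7.
Algorithms at period 2 is achievable: Networks in period 1, OS in period 1, Algorithms in period 2, Robotics in period 2, Crypto in period 3, Ethics in period 4, Calculus in period 5.

period 2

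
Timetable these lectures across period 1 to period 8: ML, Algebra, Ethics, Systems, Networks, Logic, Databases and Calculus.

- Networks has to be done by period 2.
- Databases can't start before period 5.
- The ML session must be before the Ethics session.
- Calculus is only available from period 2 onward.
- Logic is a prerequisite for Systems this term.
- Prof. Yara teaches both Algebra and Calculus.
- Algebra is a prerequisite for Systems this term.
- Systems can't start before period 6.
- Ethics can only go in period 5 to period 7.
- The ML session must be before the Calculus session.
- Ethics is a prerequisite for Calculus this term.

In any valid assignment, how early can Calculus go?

period 6

Calculus is available from period 2; precedence pushes Calculus to at least period 6.
Calculus at period 6 is achievable: Algebra=period 1, Systems=period 6, Databases=period 5, Logic=period 1, ML=period 1, Networks=period 1, Calculus=period 6, Ethics=period 5.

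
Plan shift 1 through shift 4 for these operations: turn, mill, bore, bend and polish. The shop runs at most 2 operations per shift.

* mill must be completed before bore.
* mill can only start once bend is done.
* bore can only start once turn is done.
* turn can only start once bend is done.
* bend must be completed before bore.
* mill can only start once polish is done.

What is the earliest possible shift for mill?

Precedence pushes mill to at least shift 2; downstream work caps mill at shift 3.
mill at shift 2 is achievable: turn -> shift 2, mill -> shift 2, bore -> shift 3, bend -> shift 1, polish -> shift 1.

shift 2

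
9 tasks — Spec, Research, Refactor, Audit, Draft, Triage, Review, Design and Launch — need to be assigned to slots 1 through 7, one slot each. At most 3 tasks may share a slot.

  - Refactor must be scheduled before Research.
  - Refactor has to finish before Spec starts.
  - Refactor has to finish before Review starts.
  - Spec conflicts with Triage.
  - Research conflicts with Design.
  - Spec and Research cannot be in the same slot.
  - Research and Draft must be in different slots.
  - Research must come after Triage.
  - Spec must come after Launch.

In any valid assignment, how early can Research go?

Precedence pushes Research to at least 2.
Research at 2 is achievable: Spec -> 3; Triage -> 1; Research -> 2; Launch -> 1; Design -> 3; Audit -> 2; Review -> 2; Draft -> 3; Refactor -> 1.

2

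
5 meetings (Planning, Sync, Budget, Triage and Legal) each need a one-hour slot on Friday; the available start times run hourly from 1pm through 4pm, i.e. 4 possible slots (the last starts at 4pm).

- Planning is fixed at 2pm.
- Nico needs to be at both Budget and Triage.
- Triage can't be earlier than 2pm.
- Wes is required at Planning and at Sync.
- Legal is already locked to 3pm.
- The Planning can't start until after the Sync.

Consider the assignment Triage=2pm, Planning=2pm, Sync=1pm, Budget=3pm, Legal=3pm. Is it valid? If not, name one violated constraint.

Yes, all constraints hold

Wes is required at Planning and at Sync — holds.
Legal is already locked to 3pm — holds.
Triage can't be earlier than 2pm — holds.
Nico needs to be at both Budget and Triage — holds.
The Planning can't start until after the Sync — holds.
Planning is fixed at 2pm — holds.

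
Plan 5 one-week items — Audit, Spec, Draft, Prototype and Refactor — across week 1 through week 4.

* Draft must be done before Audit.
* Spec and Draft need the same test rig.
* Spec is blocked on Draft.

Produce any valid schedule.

Draft in week 1; Refactor in week 1; Prototype in week 1; Audit in week 2; Spec in week 2

Checking: Draft(week 1) before Audit(week 2); Draft(week 1) before Spec(week 2); Spec(week 2) != Draft(week 1).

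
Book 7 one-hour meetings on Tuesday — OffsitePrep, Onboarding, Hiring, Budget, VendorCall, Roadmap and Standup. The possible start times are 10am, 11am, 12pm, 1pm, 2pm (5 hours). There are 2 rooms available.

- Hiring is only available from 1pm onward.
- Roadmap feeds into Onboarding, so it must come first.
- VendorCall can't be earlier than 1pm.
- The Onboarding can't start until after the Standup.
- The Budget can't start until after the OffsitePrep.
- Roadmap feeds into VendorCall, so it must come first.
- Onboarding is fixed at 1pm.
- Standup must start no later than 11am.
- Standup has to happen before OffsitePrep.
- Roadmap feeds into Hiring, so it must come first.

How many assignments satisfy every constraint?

Splitting on OffsitePrep: it can be 11am (18), 12pm (18). Listing each branch's schedules as (Onboarding, Hiring, Budget, VendorCall, Roadmap, Standup):
OffsitePrep=11am: (1pm,1pm,12pm,2pm,10am,10am) (1pm,1pm,12pm,2pm,11am,10am) (1pm,1pm,12pm,2pm,12pm,10am) (1pm,1pm,2pm,2pm,10am,10am) (1pm,1pm,2pm,2pm,11am,10am) (1pm,1pm,2pm,2pm,12pm,10am) (1pm,2pm,12pm,1pm,10am,10am) (1pm,2pm,12pm,1pm,11am,10am) (1pm,2pm,12pm,1pm,12pm,10am) (1pm,2pm,12pm,2pm,10am,10am) (1pm,2pm,12pm,2pm,11am,10am) (1pm,2pm,12pm,2pm,12pm,10am) (1pm,2pm,1pm,2pm,10am,10am) (1pm,2pm,1pm,2pm,11am,10am) (1pm,2pm,1pm,2pm,12pm,10am) (1pm,2pm,2pm,1pm,10am,10am) (1pm,2pm,2pm,1pm,11am,10am) (1pm,2pm,2pm,1pm,12pm,10am) — 18.
OffsitePrep=12pm: (1pm,1pm,2pm,2pm,10am,10am) (1pm,1pm,2pm,2pm,10am,11am) (1pm,1pm,2pm,2pm,11am,10am) (1pm,1pm,2pm,2pm,11am,11am) (1pm,1pm,2pm,2pm,12pm,10am) (1pm,1pm,2pm,2pm,12pm,11am) (1pm,2pm,1pm,2pm,10am,10am) (1pm,2pm,1pm,2pm,10am,11am) (1pm,2pm,1pm,2pm,11am,10am) (1pm,2pm,1pm,2pm,11am,11am) (1pm,2pm,1pm,2pm,12pm,10am) (1pm,2pm,1pm,2pm,12pm,11am) (1pm,2pm,2pm,1pm,10am,10am) (1pm,2pm,2pm,1pm,10am,11am) (1pm,2pm,2pm,1pm,11am,10am) (1pm,2pm,2pm,1pm,11am,11am) (1pm,2pm,2pm,1pm,12pm,10am) (1pm,2pm,2pm,1pm,12pm,11am) — 18.
Summing: 18 + 18 = 36.

36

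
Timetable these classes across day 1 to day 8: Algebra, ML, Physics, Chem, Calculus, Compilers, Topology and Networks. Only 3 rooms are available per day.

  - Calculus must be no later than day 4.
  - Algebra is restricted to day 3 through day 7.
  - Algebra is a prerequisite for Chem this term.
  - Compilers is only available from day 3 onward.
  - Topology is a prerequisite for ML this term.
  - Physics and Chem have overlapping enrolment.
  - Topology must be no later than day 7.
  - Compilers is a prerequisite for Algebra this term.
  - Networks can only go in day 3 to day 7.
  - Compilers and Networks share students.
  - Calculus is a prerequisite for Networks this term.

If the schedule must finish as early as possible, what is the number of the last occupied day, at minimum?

The precedence chain requires at least 3 distinct days.
With at most 3 per day and 8 classes, at least 3 days are needed.
Propagating the time windows through the other constraints, Chem can't land before day 5, so the schedule must run through at least day 5.
5 works (last occupied day: day 5): for example Physics -> day 1; Calculus -> day 1; Chem -> day 5; Topology -> day 1; Networks -> day 4; Compilers -> day 3; Algebra -> day 4; ML -> day 2.

day 5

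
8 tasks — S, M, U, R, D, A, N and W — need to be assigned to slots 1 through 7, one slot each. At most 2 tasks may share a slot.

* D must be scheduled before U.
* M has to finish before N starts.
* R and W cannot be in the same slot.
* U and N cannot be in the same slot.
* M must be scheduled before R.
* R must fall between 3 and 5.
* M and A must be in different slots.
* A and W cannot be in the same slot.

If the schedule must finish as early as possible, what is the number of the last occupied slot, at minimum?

The precedence chain requires at least 2 distinct slots.
With at most 2 per slot and 8 tasks, at least 4 slots are needed.
R can't be placed before 3, so the schedule must run through at least slot 3.
4 works (last occupied slot: 4): for example N -> 3; U -> 2; A -> 2; M -> 1; W -> 4; S -> 4; D -> 1; R -> 3.

4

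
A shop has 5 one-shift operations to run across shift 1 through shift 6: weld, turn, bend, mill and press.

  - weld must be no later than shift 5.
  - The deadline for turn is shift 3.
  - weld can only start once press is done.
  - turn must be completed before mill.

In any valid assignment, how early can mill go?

shift 2

Precedence pushes mill to at least shift 2.
mill at shift 2 is achievable: turn -> shift 1, mill -> shift 2, press -> shift 1, weld -> shift 2, bend -> shift 1.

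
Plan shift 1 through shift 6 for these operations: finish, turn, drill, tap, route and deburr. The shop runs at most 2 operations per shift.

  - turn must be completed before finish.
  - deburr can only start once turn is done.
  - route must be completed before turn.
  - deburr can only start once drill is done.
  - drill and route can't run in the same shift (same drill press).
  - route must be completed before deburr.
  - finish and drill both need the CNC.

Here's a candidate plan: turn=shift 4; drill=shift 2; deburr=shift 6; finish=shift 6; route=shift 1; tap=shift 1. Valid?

Yes

turn must be completed before finish — holds.
deburr can only start once turn is done — holds.
The shop runs at most 2 operations per shift — holds.
route must be completed before turn — holds.
finish and drill both need the CNC — holds.
deburr can only start once drill is done — holds.
drill and route can't run in the same shift (same drill press) — holds.
route must be completed before deburr — holds.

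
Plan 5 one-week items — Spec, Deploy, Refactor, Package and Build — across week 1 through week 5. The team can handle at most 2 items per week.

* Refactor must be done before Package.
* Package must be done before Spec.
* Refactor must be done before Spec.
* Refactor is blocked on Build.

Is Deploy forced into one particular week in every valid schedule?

Deploy can be week 1 (e.g. Spec -> week 4; Deploy -> week 1; Package -> week 3; Refactor -> week 2; Build -> week 1) or week 2 (e.g. Build=week 1, Package=week 3, Refactor=week 2, Deploy=week 2, Spec=week 4).

No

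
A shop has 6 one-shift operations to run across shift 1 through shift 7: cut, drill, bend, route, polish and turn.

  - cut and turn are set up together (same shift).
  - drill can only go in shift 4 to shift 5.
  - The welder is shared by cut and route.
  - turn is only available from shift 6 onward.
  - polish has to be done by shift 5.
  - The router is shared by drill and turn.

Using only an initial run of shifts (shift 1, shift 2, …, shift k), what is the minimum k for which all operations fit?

turn can't be placed before shift 6, so the schedule must run through at least shift 6.
6 works (last occupied shift: shift 6): for example bend in shift 1, route in shift 1, drill in shift 4, cut in shift 6, turn in shift 6, polish in shift 1.

6 shifts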